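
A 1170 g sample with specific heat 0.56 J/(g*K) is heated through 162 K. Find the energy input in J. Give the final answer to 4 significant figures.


Q = m * cp * dT
Q = 1170 * 0.56 * 162
Q = 106100 J


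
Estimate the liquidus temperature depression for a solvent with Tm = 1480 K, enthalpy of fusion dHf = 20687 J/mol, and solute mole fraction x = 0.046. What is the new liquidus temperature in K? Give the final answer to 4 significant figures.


dT = R*Tm^2*x / dHf
dT = 8.314 * 1480^2 * 0.046 / 20687
dT = 40.4943 K
T_new = 1480 - 40.4943 = 1440 K


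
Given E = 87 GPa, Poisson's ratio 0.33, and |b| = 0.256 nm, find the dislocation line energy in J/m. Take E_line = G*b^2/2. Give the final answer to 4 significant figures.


Step 1: G = E / (2*(1+nu))
G = 87 / (2*(1+0.33)) = 32.7068 GPa = 3.27068e+10 Pa
Step 2: E_line = G*b^2/2
b = 0.256 nm = 2.56e-10 m
E_line = 0.5 * 3.27068e+10 * (2.56e-10)^2 = 1.072e-09 J/m


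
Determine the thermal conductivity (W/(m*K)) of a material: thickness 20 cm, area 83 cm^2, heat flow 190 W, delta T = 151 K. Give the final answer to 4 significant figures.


k = Q*L / (A*dT)
L = 0.2 m, A = 8.3e-03 m^2
k = 190 * 0.2 / (8.3e-03 * 151)
k = 30.32 W/(m*K)


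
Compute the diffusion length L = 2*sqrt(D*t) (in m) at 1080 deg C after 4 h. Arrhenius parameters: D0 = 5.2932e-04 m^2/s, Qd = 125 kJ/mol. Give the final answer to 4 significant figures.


Step 1: D = D0 * exp(-Qd/(R*T))
T = 1353.15 K
D = 5.2932e-04 * exp(-125e3 / (8.314 * 1353.15)) = 7.91156e-09 m^2/s
Step 2: L = 2*sqrt(D*t)
t = 4 h = 14400 s
L = 2*sqrt(7.91156e-09 * 14400) = 0.02135 m


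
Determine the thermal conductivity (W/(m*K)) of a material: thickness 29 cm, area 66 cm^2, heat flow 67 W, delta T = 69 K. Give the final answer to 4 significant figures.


k = Q*L / (A*dT)
L = 0.29 m, A = 6.6e-03 m^2
k = 67 * 0.29 / (6.6e-03 * 69)
k = 42.67 W/(m*K)


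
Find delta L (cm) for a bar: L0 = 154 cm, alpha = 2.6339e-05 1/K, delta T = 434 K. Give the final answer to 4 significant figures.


dL = L0 * alpha * dT
dL = 154 * 2.6339e-05 * 434
dL = 1.76 cm


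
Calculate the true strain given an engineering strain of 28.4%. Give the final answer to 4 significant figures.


epsilon_true = ln(1 + epsilon_eng)
epsilon_true = ln(1 + 0.284)
epsilon_true = 0.25


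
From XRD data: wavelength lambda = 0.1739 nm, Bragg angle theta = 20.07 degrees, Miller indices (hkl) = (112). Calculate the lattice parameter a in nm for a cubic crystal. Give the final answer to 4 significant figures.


d = lambda / (2*sin(theta))
d = 0.1739 / (2*sin(20.07 deg))
d = 0.253374 nm
a = d * sqrt(h^2+k^2+l^2) = 0.253374 * sqrt(6)
a = 0.6206 nm


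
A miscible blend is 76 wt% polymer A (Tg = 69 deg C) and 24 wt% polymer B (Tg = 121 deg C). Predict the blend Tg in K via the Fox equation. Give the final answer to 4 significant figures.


1/Tg = w1/Tg1 + w2/Tg2 (in Kelvin)
Tg1 = 342.15 K, Tg2 = 394.15 K
1/Tg = 0.76/342.15 + 0.24/394.15
Tg = 353.3 K


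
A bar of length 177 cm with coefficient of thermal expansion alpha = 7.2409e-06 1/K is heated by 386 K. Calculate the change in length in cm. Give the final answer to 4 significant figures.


dL = L0 * alpha * dT
dL = 177 * 7.2409e-06 * 386
dL = 0.4947 cm


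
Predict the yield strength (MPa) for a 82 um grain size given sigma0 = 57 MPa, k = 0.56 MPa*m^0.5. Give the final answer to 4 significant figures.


sigma_y = sigma0 + k / sqrt(d)
d = 82 um = 8.2e-05 m
sigma_y = 57 + 0.56 / sqrt(8.2e-05)
sigma_y = 118.8 MPa


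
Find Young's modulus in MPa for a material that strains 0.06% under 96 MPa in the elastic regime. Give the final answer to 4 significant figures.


E = sigma / epsilon
epsilon = 0.06% = 6e-04
E = 96 / 6e-04
E = 160000 MPa


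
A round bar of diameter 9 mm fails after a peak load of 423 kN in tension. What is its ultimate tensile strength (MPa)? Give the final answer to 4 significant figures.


A0 = pi*(d/2)^2 = pi*(9/2)^2 = 63.6173 mm^2
UTS = F_max / A0 = 423*1000 / 63.6173
UTS = 6649 MPa


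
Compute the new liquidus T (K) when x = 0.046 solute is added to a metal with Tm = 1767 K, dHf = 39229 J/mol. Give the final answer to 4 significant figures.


dT = R*Tm^2*x / dHf
dT = 8.314 * 1767^2 * 0.046 / 39229
dT = 30.4392 K
T_new = 1767 - 30.4392 = 1737 K


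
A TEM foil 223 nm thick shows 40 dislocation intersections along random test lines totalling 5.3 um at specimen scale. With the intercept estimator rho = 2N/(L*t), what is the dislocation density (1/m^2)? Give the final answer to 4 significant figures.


rho = 2N / (L * t)
L = 5.3 um = 5.3e-06 m, t = 223 nm = 2.23e-07 m
rho = 2 * 40 / (5.3e-06 * 2.23e-07)
rho = 6.769e+13 1/m^2


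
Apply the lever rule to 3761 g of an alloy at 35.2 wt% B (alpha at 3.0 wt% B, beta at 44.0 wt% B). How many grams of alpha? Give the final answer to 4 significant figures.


f_alpha = (C_beta - C0) / (C_beta - C_alpha)
f_alpha = (44.0 - 35.2) / (44.0 - 3.0) = 0.214634
m_alpha = f_alpha * m_total = 0.214634 * 3761 = 807.2 g


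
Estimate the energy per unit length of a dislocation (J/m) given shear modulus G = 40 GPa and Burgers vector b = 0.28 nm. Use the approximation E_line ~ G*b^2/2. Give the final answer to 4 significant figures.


E = G*b^2/2
b = 0.28 nm = 2.8e-10 m
G = 40 GPa = 4e+10 Pa
E = 0.5 * 4e+10 * (2.8e-10)^2
E = 1.568e-09 J/m


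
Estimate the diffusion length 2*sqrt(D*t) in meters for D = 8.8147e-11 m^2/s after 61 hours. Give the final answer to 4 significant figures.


t = 61 hr = 219600 s
Diffusion length = 2*sqrt(D*t)
= 2*sqrt(8.8147e-11 * 219600)
= 8.799e-03 m


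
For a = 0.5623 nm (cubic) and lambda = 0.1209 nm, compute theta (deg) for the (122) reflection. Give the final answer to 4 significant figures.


d = a / sqrt(h^2+k^2+l^2)
d = 0.5623 / sqrt(9) = 0.187433 nm
lambda = 2*d*sin(theta)  =>  sin(theta) = lambda / (2*d)
sin(theta) = 0.1209 / (2 * 0.187433) = 0.322515
theta = 18.82 deg


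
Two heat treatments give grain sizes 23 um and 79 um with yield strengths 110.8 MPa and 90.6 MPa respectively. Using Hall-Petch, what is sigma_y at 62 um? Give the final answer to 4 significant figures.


sigma_y = sigma0 + k / sqrt(d)
1/sqrt(d1) = 1/sqrt(2.3e-05) = 208.514;  1/sqrt(d2) = 112.509
k = (sigma1 - sigma2) / (1/sqrt(d1) - 1/sqrt(d2)) = (110.8 - 90.6) / (208.514 - 112.509) = 0.210404 MPa*m^0.5
sigma0 = sigma1 - k/sqrt(d1) = 110.8 - 0.210404*208.514 = 66.9277 MPa
sigma_y(d3) = 66.9277 + 0.210404 / sqrt(6.2e-05) = 93.65 MPa


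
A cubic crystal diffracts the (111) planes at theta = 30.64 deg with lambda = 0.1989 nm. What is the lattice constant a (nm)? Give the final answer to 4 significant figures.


d = lambda / (2*sin(theta))
d = 0.1989 / (2*sin(30.64 deg))
d = 0.195137 nm
a = d * sqrt(h^2+k^2+l^2) = 0.195137 * sqrt(3)
a = 0.338 nm


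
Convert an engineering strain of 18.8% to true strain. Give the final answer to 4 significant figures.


epsilon_true = ln(1 + epsilon_eng)
epsilon_true = ln(1 + 0.188)
epsilon_true = 0.1723


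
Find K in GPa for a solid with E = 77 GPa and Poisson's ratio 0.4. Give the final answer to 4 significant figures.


K = E / (3*(1-2*nu))
K = 77 / (3*(1-2*0.4))
K = 128.3 GPa


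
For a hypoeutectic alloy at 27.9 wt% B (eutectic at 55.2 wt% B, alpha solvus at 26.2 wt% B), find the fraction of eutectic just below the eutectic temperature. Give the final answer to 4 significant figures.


f_primary = (C_e - C0) / (C_e - C_alpha_max)
f_primary = (55.2 - 27.9) / (55.2 - 26.2)
f_primary = 0.941379
f_eutectic = 1 - 0.941379 = 0.05862


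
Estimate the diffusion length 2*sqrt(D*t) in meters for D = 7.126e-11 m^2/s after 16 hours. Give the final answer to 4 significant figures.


t = 16 hr = 57600 s
Diffusion length = 2*sqrt(D*t)
= 2*sqrt(7.126e-11 * 57600)
= 4.052e-03 m


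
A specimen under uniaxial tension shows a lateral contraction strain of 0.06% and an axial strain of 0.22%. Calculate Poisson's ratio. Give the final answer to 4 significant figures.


nu = -epsilon_lat / epsilon_axial
Lateral strain is contraction (negative), so using magnitudes:
nu = 0.06 / 0.22
nu = 0.2727


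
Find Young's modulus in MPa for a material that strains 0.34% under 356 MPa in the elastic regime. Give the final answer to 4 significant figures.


E = sigma / epsilon
epsilon = 0.34% = 3.4e-03
E = 356 / 3.4e-03
E = 104700 MPa


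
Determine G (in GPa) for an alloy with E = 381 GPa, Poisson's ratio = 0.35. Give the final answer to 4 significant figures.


G = E / (2*(1+nu))
G = 381 / (2*(1+0.35))
G = 141.1 GPa


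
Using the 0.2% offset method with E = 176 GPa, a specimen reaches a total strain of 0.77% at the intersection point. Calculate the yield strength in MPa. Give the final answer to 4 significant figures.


Offset strain = 0.002
Elastic strain at yield = total_strain - offset = 7.7e-03 - 0.002 = 5.7e-03
sigma_y = E * elastic_strain = 176000 * 5.7e-03
sigma_y = 1003 MPa


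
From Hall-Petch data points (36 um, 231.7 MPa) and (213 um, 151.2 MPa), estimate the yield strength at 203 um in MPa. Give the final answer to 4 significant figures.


sigma_y = sigma0 + k / sqrt(d)
1/sqrt(d1) = 1/sqrt(3.6e-05) = 166.667;  1/sqrt(d2) = 68.5189
k = (sigma1 - sigma2) / (1/sqrt(d1) - 1/sqrt(d2)) = (231.7 - 151.2) / (166.667 - 68.5189) = 0.820192 MPa*m^0.5
sigma0 = sigma1 - k/sqrt(d1) = 231.7 - 0.820192*166.667 = 95.0014 MPa
sigma_y(d3) = 95.0014 + 0.820192 / sqrt(2.03e-04) = 152.6 MPa


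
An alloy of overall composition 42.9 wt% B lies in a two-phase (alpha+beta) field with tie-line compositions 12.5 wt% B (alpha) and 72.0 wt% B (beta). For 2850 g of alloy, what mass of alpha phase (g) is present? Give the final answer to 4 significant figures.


f_alpha = (C_beta - C0) / (C_beta - C_alpha)
f_alpha = (72.0 - 42.9) / (72.0 - 12.5) = 0.489076
m_alpha = f_alpha * m_total = 0.489076 * 2850 = 1394 g


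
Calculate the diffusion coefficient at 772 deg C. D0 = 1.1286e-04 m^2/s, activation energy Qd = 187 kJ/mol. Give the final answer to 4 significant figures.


D = D0 * exp(-Qd / (R*T))
T = 1045.15 K
D = 1.1286e-04 * exp(-187e3 / (8.314 * 1045.15))
D = 5.085e-14 m^2/s


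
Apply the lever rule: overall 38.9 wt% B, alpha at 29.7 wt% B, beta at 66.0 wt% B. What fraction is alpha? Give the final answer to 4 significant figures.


f_alpha = (C_beta - C0) / (C_beta - C_alpha)
f_alpha = (66.0 - 38.9) / (66.0 - 29.7)
f_alpha = 0.7466


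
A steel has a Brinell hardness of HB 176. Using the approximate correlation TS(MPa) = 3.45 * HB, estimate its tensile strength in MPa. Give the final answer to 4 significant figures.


TS (MPa) = 3.45 * HB
TS = 3.45 * 176
TS = 607.2 MPa


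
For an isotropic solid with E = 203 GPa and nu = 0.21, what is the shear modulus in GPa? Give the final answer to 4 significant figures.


G = E / (2*(1+nu))
G = 203 / (2*(1+0.21))
G = 83.88 GPa


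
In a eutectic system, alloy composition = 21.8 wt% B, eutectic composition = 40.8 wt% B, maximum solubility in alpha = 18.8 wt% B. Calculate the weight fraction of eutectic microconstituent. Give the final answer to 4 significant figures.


f_primary = (C_e - C0) / (C_e - C_alpha_max)
f_primary = (40.8 - 21.8) / (40.8 - 18.8)
f_primary = 0.863636
f_eutectic = 1 - 0.863636 = 0.1364


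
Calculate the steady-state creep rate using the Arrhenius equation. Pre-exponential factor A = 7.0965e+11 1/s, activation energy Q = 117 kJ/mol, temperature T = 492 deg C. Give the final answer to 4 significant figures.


rate = A * exp(-Q / (R*T))
T = 492 + 273.15 = 765.15 K
rate = 7.0965e+11 * exp(-117e3 / (8.314 * 765.15))
rate = 7303 1/s


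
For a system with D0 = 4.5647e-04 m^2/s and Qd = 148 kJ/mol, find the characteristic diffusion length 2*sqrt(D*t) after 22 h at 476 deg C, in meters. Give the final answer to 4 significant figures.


Step 1: D = D0 * exp(-Qd/(R*T))
T = 749.15 K
D = 4.5647e-04 * exp(-148e3 / (8.314 * 749.15)) = 2.18629e-14 m^2/s
Step 2: L = 2*sqrt(D*t)
t = 22 h = 79200 s
L = 2*sqrt(2.18629e-14 * 79200) = 8.322e-05 m


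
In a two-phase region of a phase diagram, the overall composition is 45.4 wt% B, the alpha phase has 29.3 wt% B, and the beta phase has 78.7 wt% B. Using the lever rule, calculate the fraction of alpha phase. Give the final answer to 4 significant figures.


f_alpha = (C_beta - C0) / (C_beta - C_alpha)
f_alpha = (78.7 - 45.4) / (78.7 - 29.3)
f_alpha = 0.6741


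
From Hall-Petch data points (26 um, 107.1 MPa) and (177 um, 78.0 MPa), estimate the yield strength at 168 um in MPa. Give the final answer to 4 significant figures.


sigma_y = sigma0 + k / sqrt(d)
1/sqrt(d1) = 1/sqrt(2.6e-05) = 196.116;  1/sqrt(d2) = 75.1646
k = (sigma1 - sigma2) / (1/sqrt(d1) - 1/sqrt(d2)) = (107.1 - 78.0) / (196.116 - 75.1646) = 0.240592 MPa*m^0.5
sigma0 = sigma1 - k/sqrt(d1) = 107.1 - 0.240592*196.116 = 59.916 MPa
sigma_y(d3) = 59.916 + 0.240592 / sqrt(1.68e-04) = 78.48 MPa


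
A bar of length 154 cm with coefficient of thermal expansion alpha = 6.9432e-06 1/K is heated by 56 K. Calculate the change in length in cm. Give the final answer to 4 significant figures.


dL = L0 * alpha * dT
dL = 154 * 6.9432e-06 * 56
dL = 0.05988 cm


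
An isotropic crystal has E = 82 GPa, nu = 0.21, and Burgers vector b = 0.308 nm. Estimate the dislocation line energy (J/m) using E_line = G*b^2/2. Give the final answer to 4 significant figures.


Step 1: G = E / (2*(1+nu))
G = 82 / (2*(1+0.21)) = 33.8843 GPa = 3.38843e+10 Pa
Step 2: E_line = G*b^2/2
b = 0.308 nm = 3.08e-10 m
E_line = 0.5 * 3.38843e+10 * (3.08e-10)^2 = 1.607e-09 J/m


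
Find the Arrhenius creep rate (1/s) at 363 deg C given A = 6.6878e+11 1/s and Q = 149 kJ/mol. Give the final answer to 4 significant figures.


rate = A * exp(-Q / (R*T))
T = 363 + 273.15 = 636.15 K
rate = 6.6878e+11 * exp(-149e3 / (8.314 * 636.15))
rate = 0.3894 1/s


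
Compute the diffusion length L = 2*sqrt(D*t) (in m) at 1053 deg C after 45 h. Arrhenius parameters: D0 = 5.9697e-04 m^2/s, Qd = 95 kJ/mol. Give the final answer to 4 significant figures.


Step 1: D = D0 * exp(-Qd/(R*T))
T = 1326.15 K
D = 5.9697e-04 * exp(-95e3 / (8.314 * 1326.15)) = 1.08128e-07 m^2/s
Step 2: L = 2*sqrt(D*t)
t = 45 h = 162000 s
L = 2*sqrt(1.08128e-07 * 162000) = 0.2647 m


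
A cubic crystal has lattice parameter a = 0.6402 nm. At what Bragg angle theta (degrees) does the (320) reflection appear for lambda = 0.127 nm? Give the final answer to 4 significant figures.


d = a / sqrt(h^2+k^2+l^2)
d = 0.6402 / sqrt(13) = 0.17756 nm
lambda = 2*d*sin(theta)  =>  sin(theta) = lambda / (2*d)
sin(theta) = 0.127 / (2 * 0.17756) = 0.357627
theta = 20.95 deg


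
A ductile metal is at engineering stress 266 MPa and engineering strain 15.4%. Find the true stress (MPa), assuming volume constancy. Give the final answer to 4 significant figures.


sigma_true = sigma_eng * (1 + epsilon_eng)
sigma_true = 266 * (1 + 0.154)
sigma_true = 307 MPa


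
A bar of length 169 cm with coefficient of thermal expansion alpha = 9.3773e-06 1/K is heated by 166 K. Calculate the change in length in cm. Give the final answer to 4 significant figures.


dL = L0 * alpha * dT
dL = 169 * 9.3773e-06 * 166
dL = 0.2631 cm


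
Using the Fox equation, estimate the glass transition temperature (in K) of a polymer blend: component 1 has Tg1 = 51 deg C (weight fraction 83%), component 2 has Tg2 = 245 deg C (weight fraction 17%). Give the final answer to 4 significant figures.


1/Tg = w1/Tg1 + w2/Tg2 (in Kelvin)
Tg1 = 324.15 K, Tg2 = 518.15 K
1/Tg = 0.83/324.15 + 0.17/518.15
Tg = 346.2 K


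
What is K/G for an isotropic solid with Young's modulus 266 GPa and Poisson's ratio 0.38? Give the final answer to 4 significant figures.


G = E / (2*(1+nu))
G = 266 / (2*(1+0.38)) = 96.3768 GPa
K = E / (3*(1-2*nu))
K = 266 / (3*(1-2*0.38)) = 369.444 GPa
K/G = 369.444 / 96.3768 = 3.833


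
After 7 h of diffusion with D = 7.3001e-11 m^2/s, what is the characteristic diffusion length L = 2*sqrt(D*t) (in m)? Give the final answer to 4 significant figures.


t = 7 hr = 25200 s
Diffusion length = 2*sqrt(D*t)
= 2*sqrt(7.3001e-11 * 25200)
= 2.713e-03 m


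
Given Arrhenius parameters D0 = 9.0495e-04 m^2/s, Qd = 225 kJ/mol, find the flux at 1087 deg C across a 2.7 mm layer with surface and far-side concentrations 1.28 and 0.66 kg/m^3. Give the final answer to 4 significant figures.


Step 1: D = D0 * exp(-Qd/(R*T))
T = 1087 + 273.15 = 1360.15 K
D = 9.0495e-04 * exp(-225e3 / (8.314 * 1360.15)) = 2.06778e-12 m^2/s
Step 2: J = D * (C1 - C2) / dx
J = 2.06778e-12 * (1.28 - 0.66) / 2.7e-03
J = 4.748e-10 kg/(m^2*s)


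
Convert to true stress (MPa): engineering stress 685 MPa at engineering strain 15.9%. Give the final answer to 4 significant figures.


sigma_true = sigma_eng * (1 + epsilon_eng)
sigma_true = 685 * (1 + 0.159)
sigma_true = 793.9 MPa


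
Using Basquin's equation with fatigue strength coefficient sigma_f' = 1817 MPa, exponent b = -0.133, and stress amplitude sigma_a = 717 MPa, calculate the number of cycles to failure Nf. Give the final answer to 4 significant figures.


sigma_a = sigma_f' * (2*Nf)^b
2*Nf = (sigma_a / sigma_f')^(1/b)
2*Nf = (717 / 1817)^(1/-0.133)
2*Nf = 1087.32
Nf = 543.7 cycles


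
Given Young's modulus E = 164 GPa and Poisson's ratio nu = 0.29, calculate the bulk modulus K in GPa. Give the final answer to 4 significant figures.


K = E / (3*(1-2*nu))
K = 164 / (3*(1-2*0.29))
K = 130.2 GPa


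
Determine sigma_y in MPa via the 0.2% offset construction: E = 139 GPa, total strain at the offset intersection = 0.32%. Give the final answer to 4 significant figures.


Offset strain = 0.002
Elastic strain at yield = total_strain - offset = 3.2e-03 - 0.002 = 1.2e-03
sigma_y = E * elastic_strain = 139000 * 1.2e-03
sigma_y = 166.8 MPa


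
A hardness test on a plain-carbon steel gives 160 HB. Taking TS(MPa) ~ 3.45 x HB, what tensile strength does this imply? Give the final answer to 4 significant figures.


TS (MPa) = 3.45 * HB
TS = 3.45 * 160
TS = 552 MPa


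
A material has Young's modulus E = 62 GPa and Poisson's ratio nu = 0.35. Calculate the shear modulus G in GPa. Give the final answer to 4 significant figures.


G = E / (2*(1+nu))
G = 62 / (2*(1+0.35))
G = 22.96 GPa


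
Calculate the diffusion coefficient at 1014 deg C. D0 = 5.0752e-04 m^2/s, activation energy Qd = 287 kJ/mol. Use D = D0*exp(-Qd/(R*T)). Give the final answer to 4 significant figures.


D = D0 * exp(-Qd / (R*T))
T = 1287.15 K
D = 5.0752e-04 * exp(-287e3 / (8.314 * 1287.15))
D = 1.143e-15 m^2/s


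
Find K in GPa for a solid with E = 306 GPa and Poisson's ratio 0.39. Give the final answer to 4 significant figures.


K = E / (3*(1-2*nu))
K = 306 / (3*(1-2*0.39))
K = 463.6 GPa


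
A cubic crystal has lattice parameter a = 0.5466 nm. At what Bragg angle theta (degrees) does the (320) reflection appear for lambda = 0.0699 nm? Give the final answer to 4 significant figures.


d = a / sqrt(h^2+k^2+l^2)
d = 0.5466 / sqrt(13) = 0.1516 nm
lambda = 2*d*sin(theta)  =>  sin(theta) = lambda / (2*d)
sin(theta) = 0.0699 / (2 * 0.1516) = 0.230542
theta = 13.33 deg


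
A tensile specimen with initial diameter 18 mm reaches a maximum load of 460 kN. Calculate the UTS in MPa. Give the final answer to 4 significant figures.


A0 = pi*(d/2)^2 = pi*(18/2)^2 = 254.469 mm^2
UTS = F_max / A0 = 460*1000 / 254.469
UTS = 1808 MPa


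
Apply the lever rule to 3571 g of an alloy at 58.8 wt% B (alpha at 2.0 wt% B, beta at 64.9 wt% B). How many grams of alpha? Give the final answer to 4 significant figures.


f_alpha = (C_beta - C0) / (C_beta - C_alpha)
f_alpha = (64.9 - 58.8) / (64.9 - 2.0) = 0.0969793
m_alpha = f_alpha * m_total = 0.0969793 * 3571 = 346.3 g


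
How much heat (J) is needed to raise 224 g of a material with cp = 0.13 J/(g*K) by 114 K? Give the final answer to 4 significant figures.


Q = m * cp * dT
Q = 224 * 0.13 * 114
Q = 3320 J


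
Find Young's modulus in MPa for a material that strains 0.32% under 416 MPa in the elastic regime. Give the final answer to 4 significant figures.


E = sigma / epsilon
epsilon = 0.32% = 3.2e-03
E = 416 / 3.2e-03
E = 130000 MPa


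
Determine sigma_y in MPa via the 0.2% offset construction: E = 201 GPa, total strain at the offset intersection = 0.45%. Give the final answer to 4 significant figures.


Offset strain = 0.002
Elastic strain at yield = total_strain - offset = 4.5e-03 - 0.002 = 2.5e-03
sigma_y = E * elastic_strain = 201000 * 2.5e-03
sigma_y = 502.5 MPa


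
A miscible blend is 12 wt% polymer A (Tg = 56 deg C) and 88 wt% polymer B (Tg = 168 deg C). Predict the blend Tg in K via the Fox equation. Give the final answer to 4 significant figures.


1/Tg = w1/Tg1 + w2/Tg2 (in Kelvin)
Tg1 = 329.15 K, Tg2 = 441.15 K
1/Tg = 0.12/329.15 + 0.88/441.15
Tg = 423.8 K


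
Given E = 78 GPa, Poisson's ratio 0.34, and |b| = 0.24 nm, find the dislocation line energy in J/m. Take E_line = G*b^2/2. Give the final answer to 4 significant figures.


Step 1: G = E / (2*(1+nu))
G = 78 / (2*(1+0.34)) = 29.1045 GPa = 2.91045e+10 Pa
Step 2: E_line = G*b^2/2
b = 0.24 nm = 2.4e-10 m
E_line = 0.5 * 2.91045e+10 * (2.4e-10)^2 = 8.382e-10 J/m


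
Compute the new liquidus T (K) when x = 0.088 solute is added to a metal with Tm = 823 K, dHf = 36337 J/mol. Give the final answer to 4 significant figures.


dT = R*Tm^2*x / dHf
dT = 8.314 * 823^2 * 0.088 / 36337
dT = 13.6378 K
T_new = 823 - 13.6378 = 809.4 K


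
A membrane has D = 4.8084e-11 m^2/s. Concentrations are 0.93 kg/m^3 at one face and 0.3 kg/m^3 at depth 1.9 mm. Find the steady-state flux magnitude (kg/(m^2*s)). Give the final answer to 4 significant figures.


J = -D * (dC/dx) = D * (C1 - C2) / dx
J = 4.8084e-11 * (0.93 - 0.3) / 1.9e-03
J = 1.594e-08 kg/(m^2*s)


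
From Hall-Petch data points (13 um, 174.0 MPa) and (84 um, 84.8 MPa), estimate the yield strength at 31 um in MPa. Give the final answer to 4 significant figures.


sigma_y = sigma0 + k / sqrt(d)
1/sqrt(d1) = 1/sqrt(1.3e-05) = 277.35;  1/sqrt(d2) = 109.109
k = (sigma1 - sigma2) / (1/sqrt(d1) - 1/sqrt(d2)) = (174.0 - 84.8) / (277.35 - 109.109) = 0.530191 MPa*m^0.5
sigma0 = sigma1 - k/sqrt(d1) = 174.0 - 0.530191*277.35 = 26.9514 MPa
sigma_y(d3) = 26.9514 + 0.530191 / sqrt(3.1e-05) = 122.2 MPa


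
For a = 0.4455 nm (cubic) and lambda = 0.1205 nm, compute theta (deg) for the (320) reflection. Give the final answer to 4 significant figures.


d = a / sqrt(h^2+k^2+l^2)
d = 0.4455 / sqrt(13) = 0.123559 nm
lambda = 2*d*sin(theta)  =>  sin(theta) = lambda / (2*d)
sin(theta) = 0.1205 / (2 * 0.123559) = 0.487619
theta = 29.18 deg


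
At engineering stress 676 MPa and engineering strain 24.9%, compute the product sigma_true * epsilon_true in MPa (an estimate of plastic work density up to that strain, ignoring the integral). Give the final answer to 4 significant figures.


sigma_true = sigma_eng * (1 + epsilon_eng)
sigma_true = 676 * (1 + 0.249) = 844.324 MPa
epsilon_true = ln(1 + epsilon_eng)
epsilon_true = ln(1 + 0.249) = 0.222343
sigma_true * epsilon_true = 844.324 * 0.222343 = 187.7 MPa


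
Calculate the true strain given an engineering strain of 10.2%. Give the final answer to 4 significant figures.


epsilon_true = ln(1 + epsilon_eng)
epsilon_true = ln(1 + 0.102)
epsilon_true = 0.09713


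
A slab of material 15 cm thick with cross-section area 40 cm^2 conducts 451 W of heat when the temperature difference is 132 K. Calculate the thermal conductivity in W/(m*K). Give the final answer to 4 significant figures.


k = Q*L / (A*dT)
L = 0.15 m, A = 4e-03 m^2
k = 451 * 0.15 / (4e-03 * 132)
k = 128.1 W/(m*K)


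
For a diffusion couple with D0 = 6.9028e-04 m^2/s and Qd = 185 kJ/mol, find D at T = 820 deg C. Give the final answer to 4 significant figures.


D = D0 * exp(-Qd / (R*T))
T = 1093.15 K
D = 6.9028e-04 * exp(-185e3 / (8.314 * 1093.15))
D = 9.971e-13 m^2/s


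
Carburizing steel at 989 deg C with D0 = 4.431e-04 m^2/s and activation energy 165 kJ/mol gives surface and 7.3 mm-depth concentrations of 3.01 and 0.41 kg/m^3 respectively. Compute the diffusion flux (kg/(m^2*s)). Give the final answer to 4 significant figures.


Step 1: D = D0 * exp(-Qd/(R*T))
T = 989 + 273.15 = 1262.15 K
D = 4.431e-04 * exp(-165e3 / (8.314 * 1262.15)) = 6.57138e-11 m^2/s
Step 2: J = D * (C1 - C2) / dx
J = 6.57138e-11 * (3.01 - 0.41) / 7.3e-03
J = 2.34e-08 kg/(m^2*s)


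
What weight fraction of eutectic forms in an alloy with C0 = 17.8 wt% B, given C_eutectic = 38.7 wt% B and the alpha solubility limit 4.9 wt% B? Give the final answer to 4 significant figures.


f_primary = (C_e - C0) / (C_e - C_alpha_max)
f_primary = (38.7 - 17.8) / (38.7 - 4.9)
f_primary = 0.618343
f_eutectic = 1 - 0.618343 = 0.3817


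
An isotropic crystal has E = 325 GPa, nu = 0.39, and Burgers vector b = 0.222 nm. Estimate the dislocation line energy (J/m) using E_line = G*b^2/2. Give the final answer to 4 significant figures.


Step 1: G = E / (2*(1+nu))
G = 325 / (2*(1+0.39)) = 116.906 GPa = 1.16906e+11 Pa
Step 2: E_line = G*b^2/2
b = 0.222 nm = 2.22e-10 m
E_line = 0.5 * 1.16906e+11 * (2.22e-10)^2 = 2.881e-09 J/m


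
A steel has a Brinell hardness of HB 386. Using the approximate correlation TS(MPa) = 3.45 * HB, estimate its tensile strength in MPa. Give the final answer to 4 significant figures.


TS (MPa) = 3.45 * HB
TS = 3.45 * 386
TS = 1332 MPa


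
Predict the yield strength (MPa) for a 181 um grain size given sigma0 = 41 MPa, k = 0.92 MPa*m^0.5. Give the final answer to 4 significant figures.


sigma_y = sigma0 + k / sqrt(d)
d = 181 um = 1.81e-04 m
sigma_y = 41 + 0.92 / sqrt(1.81e-04)
sigma_y = 109.4 MPa


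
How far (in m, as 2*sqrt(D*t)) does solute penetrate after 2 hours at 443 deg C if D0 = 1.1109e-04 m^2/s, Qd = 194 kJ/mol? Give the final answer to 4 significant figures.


Step 1: D = D0 * exp(-Qd/(R*T))
T = 716.15 K
D = 1.1109e-04 * exp(-194e3 / (8.314 * 716.15)) = 7.85538e-19 m^2/s
Step 2: L = 2*sqrt(D*t)
t = 2 h = 7200 s
L = 2*sqrt(7.85538e-19 * 7200) = 1.504e-07 m


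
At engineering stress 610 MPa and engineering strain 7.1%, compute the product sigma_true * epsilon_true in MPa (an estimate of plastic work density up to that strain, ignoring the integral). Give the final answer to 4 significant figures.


sigma_true = sigma_eng * (1 + epsilon_eng)
sigma_true = 610 * (1 + 0.071) = 653.31 MPa
epsilon_true = ln(1 + epsilon_eng)
epsilon_true = ln(1 + 0.071) = 0.0685928
sigma_true * epsilon_true = 653.31 * 0.0685928 = 44.81 MPa


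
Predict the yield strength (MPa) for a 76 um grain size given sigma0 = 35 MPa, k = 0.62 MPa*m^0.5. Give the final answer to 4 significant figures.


sigma_y = sigma0 + k / sqrt(d)
d = 76 um = 7.6e-05 m
sigma_y = 35 + 0.62 / sqrt(7.6e-05)
sigma_y = 106.1 MPa


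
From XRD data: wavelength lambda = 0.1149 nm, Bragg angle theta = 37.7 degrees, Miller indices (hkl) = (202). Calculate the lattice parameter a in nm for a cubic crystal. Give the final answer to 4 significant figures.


d = lambda / (2*sin(theta))
d = 0.1149 / (2*sin(37.7 deg))
d = 0.0939452 nm
a = d * sqrt(h^2+k^2+l^2) = 0.0939452 * sqrt(8)
a = 0.2657 nm


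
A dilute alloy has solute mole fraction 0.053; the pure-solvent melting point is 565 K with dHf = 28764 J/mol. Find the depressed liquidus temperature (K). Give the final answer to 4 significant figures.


dT = R*Tm^2*x / dHf
dT = 8.314 * 565^2 * 0.053 / 28764
dT = 4.89028 K
T_new = 565 - 4.89028 = 560.1 K


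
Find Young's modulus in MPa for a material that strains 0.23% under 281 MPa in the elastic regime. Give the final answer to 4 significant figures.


E = sigma / epsilon
epsilon = 0.23% = 2.3e-03
E = 281 / 2.3e-03
E = 122200 MPa


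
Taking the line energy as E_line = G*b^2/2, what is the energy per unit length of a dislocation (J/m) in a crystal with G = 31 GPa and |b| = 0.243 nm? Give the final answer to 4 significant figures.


E = G*b^2/2
b = 0.243 nm = 2.43e-10 m
G = 31 GPa = 3.1e+10 Pa
E = 0.5 * 3.1e+10 * (2.43e-10)^2
E = 9.153e-10 J/m


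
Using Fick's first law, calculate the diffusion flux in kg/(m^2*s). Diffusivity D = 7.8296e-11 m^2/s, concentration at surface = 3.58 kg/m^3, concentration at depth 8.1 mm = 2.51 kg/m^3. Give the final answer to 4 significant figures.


J = -D * (dC/dx) = D * (C1 - C2) / dx
J = 7.8296e-11 * (3.58 - 2.51) / 8.1e-03
J = 1.034e-08 kg/(m^2*s)


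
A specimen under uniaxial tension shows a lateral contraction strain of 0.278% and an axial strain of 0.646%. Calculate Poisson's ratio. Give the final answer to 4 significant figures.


nu = -epsilon_lat / epsilon_axial
Lateral strain is contraction (negative), so using magnitudes:
nu = 0.278 / 0.646
nu = 0.4303


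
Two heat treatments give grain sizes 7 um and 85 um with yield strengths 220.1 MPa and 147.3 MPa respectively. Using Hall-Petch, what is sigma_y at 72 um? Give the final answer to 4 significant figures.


sigma_y = sigma0 + k / sqrt(d)
1/sqrt(d1) = 1/sqrt(7e-06) = 377.964;  1/sqrt(d2) = 108.465
k = (sigma1 - sigma2) / (1/sqrt(d1) - 1/sqrt(d2)) = (220.1 - 147.3) / (377.964 - 108.465) = 0.270131 MPa*m^0.5
sigma0 = sigma1 - k/sqrt(d1) = 220.1 - 0.270131*377.964 = 118 MPa
sigma_y(d3) = 118 + 0.270131 / sqrt(7.2e-05) = 149.8 MPa


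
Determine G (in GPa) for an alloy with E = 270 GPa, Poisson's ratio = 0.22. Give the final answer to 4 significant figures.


G = E / (2*(1+nu))
G = 270 / (2*(1+0.22))
G = 110.7 GPa


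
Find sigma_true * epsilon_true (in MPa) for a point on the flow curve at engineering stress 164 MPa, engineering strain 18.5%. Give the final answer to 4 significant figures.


sigma_true = sigma_eng * (1 + epsilon_eng)
sigma_true = 164 * (1 + 0.185) = 194.34 MPa
epsilon_true = ln(1 + epsilon_eng)
epsilon_true = ln(1 + 0.185) = 0.169743
sigma_true * epsilon_true = 194.34 * 0.169743 = 32.99 MPa


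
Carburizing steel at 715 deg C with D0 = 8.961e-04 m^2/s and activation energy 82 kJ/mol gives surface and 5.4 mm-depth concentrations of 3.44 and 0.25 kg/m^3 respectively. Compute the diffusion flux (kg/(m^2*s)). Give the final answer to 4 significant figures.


Step 1: D = D0 * exp(-Qd/(R*T))
T = 715 + 273.15 = 988.15 K
D = 8.961e-04 * exp(-82e3 / (8.314 * 988.15)) = 4.14567e-08 m^2/s
Step 2: J = D * (C1 - C2) / dx
J = 4.14567e-08 * (3.44 - 0.25) / 5.4e-03
J = 2.449e-05 kg/(m^2*s)


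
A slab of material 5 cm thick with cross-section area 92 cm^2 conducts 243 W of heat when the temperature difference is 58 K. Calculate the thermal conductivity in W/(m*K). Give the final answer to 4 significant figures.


k = Q*L / (A*dT)
L = 0.05 m, A = 9.2e-03 m^2
k = 243 * 0.05 / (9.2e-03 * 58)
k = 22.77 W/(m*K)


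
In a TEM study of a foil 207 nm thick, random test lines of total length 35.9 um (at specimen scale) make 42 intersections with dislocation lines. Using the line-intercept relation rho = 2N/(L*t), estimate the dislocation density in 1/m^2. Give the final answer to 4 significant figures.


rho = 2N / (L * t)
L = 35.9 um = 3.59e-05 m, t = 207 nm = 2.07e-07 m
rho = 2 * 42 / (3.59e-05 * 2.07e-07)
rho = 1.13e+13 1/m^2


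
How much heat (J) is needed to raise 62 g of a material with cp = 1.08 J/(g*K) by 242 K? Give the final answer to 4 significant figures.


Q = m * cp * dT
Q = 62 * 1.08 * 242
Q = 16200 J


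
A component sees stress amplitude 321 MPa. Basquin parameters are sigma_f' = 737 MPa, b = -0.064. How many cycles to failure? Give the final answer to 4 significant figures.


sigma_a = sigma_f' * (2*Nf)^b
2*Nf = (sigma_a / sigma_f')^(1/b)
2*Nf = (321 / 737)^(1/-0.064)
2*Nf = 436554
Nf = 218300 cycles


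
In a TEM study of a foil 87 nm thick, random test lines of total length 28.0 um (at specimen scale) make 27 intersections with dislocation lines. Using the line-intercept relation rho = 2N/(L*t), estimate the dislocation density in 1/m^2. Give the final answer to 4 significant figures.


rho = 2N / (L * t)
L = 28.0 um = 2.8e-05 m, t = 87 nm = 8.7e-08 m
rho = 2 * 27 / (2.8e-05 * 8.7e-08)
rho = 2.217e+13 1/m^2


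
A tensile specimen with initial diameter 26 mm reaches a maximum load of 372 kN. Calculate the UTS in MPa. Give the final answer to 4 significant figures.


A0 = pi*(d/2)^2 = pi*(26/2)^2 = 530.929 mm^2
UTS = F_max / A0 = 372*1000 / 530.929
UTS = 700.7 MPa


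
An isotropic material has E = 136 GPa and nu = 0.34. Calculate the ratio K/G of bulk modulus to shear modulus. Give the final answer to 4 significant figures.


G = E / (2*(1+nu))
G = 136 / (2*(1+0.34)) = 50.7463 GPa
K = E / (3*(1-2*nu))
K = 136 / (3*(1-2*0.34)) = 141.667 GPa
K/G = 141.667 / 50.7463 = 2.792


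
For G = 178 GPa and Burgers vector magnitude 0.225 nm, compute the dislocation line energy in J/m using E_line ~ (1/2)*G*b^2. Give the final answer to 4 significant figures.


E = G*b^2/2
b = 0.225 nm = 2.25e-10 m
G = 178 GPa = 1.78e+11 Pa
E = 0.5 * 1.78e+11 * (2.25e-10)^2
E = 4.506e-09 J/m


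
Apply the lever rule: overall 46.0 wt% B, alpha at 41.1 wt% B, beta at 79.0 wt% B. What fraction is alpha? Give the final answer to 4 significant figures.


f_alpha = (C_beta - C0) / (C_beta - C_alpha)
f_alpha = (79.0 - 46.0) / (79.0 - 41.1)
f_alpha = 0.8707


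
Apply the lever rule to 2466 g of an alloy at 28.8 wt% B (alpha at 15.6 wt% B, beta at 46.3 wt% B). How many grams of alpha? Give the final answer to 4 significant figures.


f_alpha = (C_beta - C0) / (C_beta - C_alpha)
f_alpha = (46.3 - 28.8) / (46.3 - 15.6) = 0.570033
m_alpha = f_alpha * m_total = 0.570033 * 2466 = 1406 g


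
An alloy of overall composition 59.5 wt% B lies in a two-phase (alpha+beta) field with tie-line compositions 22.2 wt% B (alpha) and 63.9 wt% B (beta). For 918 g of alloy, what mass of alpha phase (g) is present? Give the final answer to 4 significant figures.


f_alpha = (C_beta - C0) / (C_beta - C_alpha)
f_alpha = (63.9 - 59.5) / (63.9 - 22.2) = 0.105516
m_alpha = f_alpha * m_total = 0.105516 * 918 = 96.86 g


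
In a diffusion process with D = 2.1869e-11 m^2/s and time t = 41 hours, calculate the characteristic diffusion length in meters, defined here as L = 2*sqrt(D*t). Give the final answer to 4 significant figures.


t = 41 hr = 147600 s
Diffusion length = 2*sqrt(D*t)
= 2*sqrt(2.1869e-11 * 147600)
= 3.593e-03 m


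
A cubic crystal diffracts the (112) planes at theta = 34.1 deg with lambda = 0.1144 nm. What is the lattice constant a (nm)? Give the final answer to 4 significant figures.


d = lambda / (2*sin(theta))
d = 0.1144 / (2*sin(34.1 deg))
d = 0.102026 nm
a = d * sqrt(h^2+k^2+l^2) = 0.102026 * sqrt(6)
a = 0.2499 nm


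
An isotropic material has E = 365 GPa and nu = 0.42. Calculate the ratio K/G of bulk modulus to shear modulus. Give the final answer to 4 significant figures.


G = E / (2*(1+nu))
G = 365 / (2*(1+0.42)) = 128.521 GPa
K = E / (3*(1-2*nu))
K = 365 / (3*(1-2*0.42)) = 760.417 GPa
K/G = 760.417 / 128.521 = 5.917


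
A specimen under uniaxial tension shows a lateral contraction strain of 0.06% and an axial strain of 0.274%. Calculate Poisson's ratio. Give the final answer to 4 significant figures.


nu = -epsilon_lat / epsilon_axial
Lateral strain is contraction (negative), so using magnitudes:
nu = 0.06 / 0.274
nu = 0.219


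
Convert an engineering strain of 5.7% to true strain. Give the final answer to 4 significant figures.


epsilon_true = ln(1 + epsilon_eng)
epsilon_true = ln(1 + 0.057)
epsilon_true = 0.05543


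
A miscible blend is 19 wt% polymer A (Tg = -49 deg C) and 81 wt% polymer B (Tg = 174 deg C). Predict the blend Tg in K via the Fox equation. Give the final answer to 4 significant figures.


1/Tg = w1/Tg1 + w2/Tg2 (in Kelvin)
Tg1 = 224.15 K, Tg2 = 447.15 K
1/Tg = 0.19/224.15 + 0.81/447.15
Tg = 376.1 K


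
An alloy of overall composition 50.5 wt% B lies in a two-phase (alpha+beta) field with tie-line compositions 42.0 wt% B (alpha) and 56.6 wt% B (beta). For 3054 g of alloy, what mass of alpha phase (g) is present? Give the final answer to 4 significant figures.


f_alpha = (C_beta - C0) / (C_beta - C_alpha)
f_alpha = (56.6 - 50.5) / (56.6 - 42.0) = 0.417808
m_alpha = f_alpha * m_total = 0.417808 * 3054 = 1276 g


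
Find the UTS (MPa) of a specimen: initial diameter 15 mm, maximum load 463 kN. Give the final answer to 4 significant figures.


A0 = pi*(d/2)^2 = pi*(15/2)^2 = 176.715 mm^2
UTS = F_max / A0 = 463*1000 / 176.715
UTS = 2620 MPa


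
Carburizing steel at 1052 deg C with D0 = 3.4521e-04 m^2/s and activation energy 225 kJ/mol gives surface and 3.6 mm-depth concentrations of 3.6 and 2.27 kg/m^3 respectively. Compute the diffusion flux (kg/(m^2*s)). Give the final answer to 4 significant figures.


Step 1: D = D0 * exp(-Qd/(R*T))
T = 1052 + 273.15 = 1325.15 K
D = 3.4521e-04 * exp(-225e3 / (8.314 * 1325.15)) = 4.66374e-13 m^2/s
Step 2: J = D * (C1 - C2) / dx
J = 4.66374e-13 * (3.6 - 2.27) / 3.6e-03
J = 1.723e-10 kg/(m^2*s)


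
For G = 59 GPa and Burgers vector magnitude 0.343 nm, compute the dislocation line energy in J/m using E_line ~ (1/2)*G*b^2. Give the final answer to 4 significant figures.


E = G*b^2/2
b = 0.343 nm = 3.43e-10 m
G = 59 GPa = 5.9e+10 Pa
E = 0.5 * 5.9e+10 * (3.43e-10)^2
E = 3.471e-09 J/m


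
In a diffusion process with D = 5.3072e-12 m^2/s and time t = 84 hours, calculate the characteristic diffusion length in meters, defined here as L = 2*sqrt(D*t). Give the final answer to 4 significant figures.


t = 84 hr = 302400 s
Diffusion length = 2*sqrt(D*t)
= 2*sqrt(5.3072e-12 * 302400)
= 2.534e-03 m


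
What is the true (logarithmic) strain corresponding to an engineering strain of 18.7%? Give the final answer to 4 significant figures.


epsilon_true = ln(1 + epsilon_eng)
epsilon_true = ln(1 + 0.187)
epsilon_true = 0.1714


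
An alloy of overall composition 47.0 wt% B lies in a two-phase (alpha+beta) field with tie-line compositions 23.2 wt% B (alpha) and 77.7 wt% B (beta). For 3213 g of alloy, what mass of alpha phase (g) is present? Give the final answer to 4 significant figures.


f_alpha = (C_beta - C0) / (C_beta - C_alpha)
f_alpha = (77.7 - 47.0) / (77.7 - 23.2) = 0.563303
m_alpha = f_alpha * m_total = 0.563303 * 3213 = 1810 g


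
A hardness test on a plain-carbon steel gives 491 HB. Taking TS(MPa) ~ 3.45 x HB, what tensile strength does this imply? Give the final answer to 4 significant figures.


TS (MPa) = 3.45 * HB
TS = 3.45 * 491
TS = 1694 MPa


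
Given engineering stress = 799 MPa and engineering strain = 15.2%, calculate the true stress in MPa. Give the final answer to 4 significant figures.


sigma_true = sigma_eng * (1 + epsilon_eng)
sigma_true = 799 * (1 + 0.152)
sigma_true = 920.4 MPa


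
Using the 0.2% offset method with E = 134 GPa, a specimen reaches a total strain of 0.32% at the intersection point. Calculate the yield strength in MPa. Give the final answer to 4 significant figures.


Offset strain = 0.002
Elastic strain at yield = total_strain - offset = 3.2e-03 - 0.002 = 1.2e-03
sigma_y = E * elastic_strain = 134000 * 1.2e-03
sigma_y = 160.8 MPa


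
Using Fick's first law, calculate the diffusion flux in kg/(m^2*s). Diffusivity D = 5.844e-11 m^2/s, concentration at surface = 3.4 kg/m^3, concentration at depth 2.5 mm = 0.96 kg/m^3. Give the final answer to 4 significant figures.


J = -D * (dC/dx) = D * (C1 - C2) / dx
J = 5.844e-11 * (3.4 - 0.96) / 2.5e-03
J = 5.704e-08 kg/(m^2*s)


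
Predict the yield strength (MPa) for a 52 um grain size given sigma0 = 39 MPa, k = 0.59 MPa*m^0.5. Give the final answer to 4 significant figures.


sigma_y = sigma0 + k / sqrt(d)
d = 52 um = 5.2e-05 m
sigma_y = 39 + 0.59 / sqrt(5.2e-05)
sigma_y = 120.8 MPa


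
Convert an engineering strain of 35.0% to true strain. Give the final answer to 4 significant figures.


epsilon_true = ln(1 + epsilon_eng)
epsilon_true = ln(1 + 0.35)
epsilon_true = 0.3001


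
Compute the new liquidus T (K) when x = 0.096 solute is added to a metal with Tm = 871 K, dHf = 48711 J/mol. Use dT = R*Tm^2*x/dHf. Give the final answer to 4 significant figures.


dT = R*Tm^2*x / dHf
dT = 8.314 * 871^2 * 0.096 / 48711
dT = 12.4306 K
T_new = 871 - 12.4306 = 858.6 K
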